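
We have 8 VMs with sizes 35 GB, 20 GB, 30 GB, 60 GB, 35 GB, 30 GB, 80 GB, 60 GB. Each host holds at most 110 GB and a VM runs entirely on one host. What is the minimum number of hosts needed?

Total = 80 + 60 + 60 + 35 + 35 + 30 + 30 + 20 = 350 GB.
Lower bound: ⌈350/110⌉ = 4 hosts.
A packing using 4 hosts:
  host 1: 80 + 30 = 110
  host 2: 60 + 35 = 95
  host 3: 60 + 35 = 95
  host 4: 30 + 20 = 50
This matches the lower bound, so 4 is optimal.

4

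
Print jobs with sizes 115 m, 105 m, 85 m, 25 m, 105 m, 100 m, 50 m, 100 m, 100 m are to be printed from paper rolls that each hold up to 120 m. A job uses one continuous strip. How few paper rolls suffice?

Total = 115 + 105 + 105 + 100 + 100 + 100 + 85 + 50 + 25 = 785 m.
Lower bound: ⌈785/120⌉ = 7 paper rolls.
A packing using 8 paper rolls:
  roll 1: 115 = 115
  roll 2: 105 = 105
  roll 3: 105 = 105
  roll 4: 100 = 100
  roll 5: 100 = 100
  roll 6: 100 = 100
  roll 7: 85 + 25 = 110
  roll 8: 50 = 50
No arrangement into 7 paper rolls stays within capacity, so 8 is optimal.

8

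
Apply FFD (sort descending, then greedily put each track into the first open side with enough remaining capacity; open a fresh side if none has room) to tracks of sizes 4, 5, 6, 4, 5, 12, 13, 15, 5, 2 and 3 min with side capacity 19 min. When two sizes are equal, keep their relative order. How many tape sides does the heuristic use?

4

Sorted descending: 15, 13, 12, 6, 5, 5, 5, 4, 4, 3, 2.
  15 → side 1 (new)  [load 15/19]
  13 → side 2 (new)  [load 13/19]
  12 → side 3 (new)  [load 12/19]
  6 → side 2  [load 19/19]
  5 → side 3  [load 17/19]
  5 → side 4 (new)  [load 5/19]
  5 → side 4  [load 10/19]
  4 → side 1  [load 19/19]
  4 → side 4  [load 14/19]
  3 → side 4  [load 17/19]
  2 → side 3  [load 19/19]
4 tape sides opened.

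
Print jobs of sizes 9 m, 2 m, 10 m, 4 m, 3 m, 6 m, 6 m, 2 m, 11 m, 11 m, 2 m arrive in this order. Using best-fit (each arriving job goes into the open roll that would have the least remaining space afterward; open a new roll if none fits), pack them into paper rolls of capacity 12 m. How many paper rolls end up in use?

  9 → roll 1 (new)  [load 9/12]
  2 → roll 1  [load 11/12]
  10 → roll 2 (new)  [load 10/12]
  4 → roll 3 (new)  [load 4/12]
  3 → roll 3  [load 7/12]
  6 → roll 4 (new)  [load 6/12]
  6 → roll 4  [load 12/12]
  2 → roll 2  [load 12/12]
  11 → roll 5 (new)  [load 11/12]
  11 → roll 6 (new)  [load 11/12]
  2 → roll 3  [load 9/12]
6 paper rolls opened.

6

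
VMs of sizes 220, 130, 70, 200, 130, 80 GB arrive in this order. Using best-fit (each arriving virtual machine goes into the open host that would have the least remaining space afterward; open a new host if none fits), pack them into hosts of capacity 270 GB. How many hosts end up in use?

4

  220 → host 1 (new)  [load 220/270]
  130 → host 2 (new)  [load 130/270]
  70 → host 2  [load 200/270]
  200 → host 3 (new)  [load 200/270]
  130 → host 4 (new)  [load 130/270]
  80 → host 4  [load 210/270]
4 hosts opened.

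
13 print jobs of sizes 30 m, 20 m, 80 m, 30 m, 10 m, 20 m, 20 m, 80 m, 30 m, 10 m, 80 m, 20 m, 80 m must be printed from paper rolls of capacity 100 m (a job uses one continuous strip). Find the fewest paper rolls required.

6

Total = 80 + 80 + 80 + 80 + 30 + 30 + 30 + 20 + 20 + 20 + 20 + 10 + 10 = 510 m.
Lower bound: ⌈510/100⌉ = 6 paper rolls.
A packing using 6 paper rolls:
  roll 1: 80 + 20 = 100
  roll 2: 80 + 20 = 100
  roll 3: 80 + 20 = 100
  roll 4: 80 + 20 = 100
  roll 5: 30 + 30 + 30 + 10 = 100
  roll 6: 10 = 10
This matches the lower bound, so 6 is optimal.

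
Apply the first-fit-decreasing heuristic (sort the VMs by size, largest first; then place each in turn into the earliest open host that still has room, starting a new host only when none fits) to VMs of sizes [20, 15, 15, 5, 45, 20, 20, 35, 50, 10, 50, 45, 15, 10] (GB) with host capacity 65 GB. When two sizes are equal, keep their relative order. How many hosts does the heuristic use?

Sorted descending: 50, 50, 45, 45, 35, 20, 20, 20, 15, 15, 15, 10, 10, 5.
  50 → host 1 (new)  [load 50/65]
  50 → host 2 (new)  [load 50/65]
  45 → host 3 (new)  [load 45/65]
  45 → host 4 (new)  [load 45/65]
  35 → host 5 (new)  [load 35/65]
  20 → host 3  [load 65/65]
  20 → host 4  [load 65/65]
  20 → host 5  [load 55/65]
  15 → host 1  [load 65/65]
  15 → host 2  [load 65/65]
  15 → host 6 (new)  [load 15/65]
  10 → host 5  [load 65/65]
  10 → host 6  [load 25/65]
  5 → host 6  [load 30/65]
6 hosts opened.

6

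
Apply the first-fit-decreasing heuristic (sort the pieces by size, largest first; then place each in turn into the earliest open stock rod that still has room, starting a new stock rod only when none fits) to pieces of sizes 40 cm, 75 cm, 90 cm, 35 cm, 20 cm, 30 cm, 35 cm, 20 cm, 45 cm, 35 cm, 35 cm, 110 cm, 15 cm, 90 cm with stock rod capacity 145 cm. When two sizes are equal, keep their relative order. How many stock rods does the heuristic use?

Sorted descending: 110, 90, 90, 75, 45, 40, 35, 35, 35, 35, 30, 20, 20, 15.
  110 → stock rod 1 (new)  [load 110/145]
  90 → stock rod 2 (new)  [load 90/145]
  90 → stock rod 3 (new)  [load 90/145]
  75 → stock rod 4 (new)  [load 75/145]
  45 → stock rod 2  [load 135/145]
  40 → stock rod 3  [load 130/145]
  35 → stock rod 1  [load 145/145]
  35 → stock rod 4  [load 110/145]
  35 → stock rod 4  [load 145/145]
  35 → stock rod 5 (new)  [load 35/145]
  30 → stock rod 5  [load 65/145]
  20 → stock rod 5  [load 85/145]
  20 → stock rod 5  [load 105/145]
  15 → stock rod 3  [load 145/145]
5 stock rods opened.

5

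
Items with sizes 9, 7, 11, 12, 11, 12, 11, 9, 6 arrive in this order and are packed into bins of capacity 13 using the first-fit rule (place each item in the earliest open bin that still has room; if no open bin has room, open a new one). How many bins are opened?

  9 → bin 1 (new)  [load 9/13]
  7 → bin 2 (new)  [load 7/13]
  11 → bin 3 (new)  [load 11/13]
  12 → bin 4 (new)  [load 12/13]
  11 → bin 5 (new)  [load 11/13]
  12 → bin 6 (new)  [load 12/13]
  11 → bin 7 (new)  [load 11/13]
  9 → bin 8 (new)  [load 9/13]
  6 → bin 2  [load 13/13]
8 bins opened.

8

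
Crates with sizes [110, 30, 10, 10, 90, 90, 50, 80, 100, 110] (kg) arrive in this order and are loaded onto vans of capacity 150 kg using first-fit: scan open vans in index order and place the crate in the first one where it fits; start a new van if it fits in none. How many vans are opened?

6

  110 → van 1 (new)  [load 110/150]
  30 → van 1  [load 140/150]
  10 → van 1  [load 150/150]
  10 → van 2 (new)  [load 10/150]
  90 → van 2  [load 100/150]
  90 → van 3 (new)  [load 90/150]
  50 → van 2  [load 150/150]
  80 → van 4 (new)  [load 80/150]
  100 → van 5 (new)  [load 100/150]
  110 → van 6 (new)  [load 110/150]
6 vans opened.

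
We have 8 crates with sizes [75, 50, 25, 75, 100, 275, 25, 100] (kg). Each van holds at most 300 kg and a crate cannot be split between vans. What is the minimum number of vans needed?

Total = 275 + 100 + 100 + 75 + 75 + 50 + 25 + 25 = 725 kg.
Lower bound: ⌈725/300⌉ = 3 vans.
A packing using 3 vans:
  van 1: 275 + 25 = 300
  van 2: 100 + 100 + 75 + 25 = 300
  van 3: 75 + 50 = 125
This matches the lower bound, so 3 is optimal.

3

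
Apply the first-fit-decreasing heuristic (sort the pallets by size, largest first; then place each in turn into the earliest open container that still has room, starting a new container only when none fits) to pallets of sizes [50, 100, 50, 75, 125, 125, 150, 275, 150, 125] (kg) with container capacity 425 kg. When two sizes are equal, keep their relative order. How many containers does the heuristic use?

3

Sorted descending: 275, 150, 150, 125, 125, 125, 100, 75, 50, 50.
  275 → container 1 (new)  [load 275/425]
  150 → container 1  [load 425/425]
  150 → container 2 (new)  [load 150/425]
  125 → container 2  [load 275/425]
  125 → container 2  [load 400/425]
  125 → container 3 (new)  [load 125/425]
  100 → container 3  [load 225/425]
  75 → container 3  [load 300/425]
  50 → container 3  [load 350/425]
  50 → container 3  [load 400/425]
3 containers opened.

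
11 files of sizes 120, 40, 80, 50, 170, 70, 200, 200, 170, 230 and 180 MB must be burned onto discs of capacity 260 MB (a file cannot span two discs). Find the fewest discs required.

7

Total = 230 + 200 + 200 + 180 + 170 + 170 + 120 + 80 + 70 + 50 + 40 = 1510 MB.
Lower bound: ⌈1510/260⌉ = 6 discs.
A packing using 7 discs:
  disc 1: 230 = 230
  disc 2: 200 + 50 = 250
  disc 3: 200 + 40 = 240
  disc 4: 180 + 80 = 260
  disc 5: 170 + 70 = 240
  disc 6: 170 = 170
  disc 7: 120 = 120
No arrangement into 6 discs stays within capacity, so 7 is optimal.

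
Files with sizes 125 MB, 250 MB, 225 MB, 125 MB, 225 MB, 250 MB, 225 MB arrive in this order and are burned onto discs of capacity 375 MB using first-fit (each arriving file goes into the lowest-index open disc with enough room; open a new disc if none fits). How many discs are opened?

5

  125 → disc 1 (new)  [load 125/375]
  250 → disc 1  [load 375/375]
  225 → disc 2 (new)  [load 225/375]
  125 → disc 2  [load 350/375]
  225 → disc 3 (new)  [load 225/375]
  250 → disc 4 (new)  [load 250/375]
  225 → disc 5 (new)  [load 225/375]
5 discs opened.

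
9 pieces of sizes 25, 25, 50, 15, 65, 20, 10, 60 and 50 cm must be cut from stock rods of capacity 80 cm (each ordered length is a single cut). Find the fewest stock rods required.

Total = 65 + 60 + 50 + 50 + 25 + 25 + 20 + 15 + 10 = 320 cm.
Lower bound: ⌈320/80⌉ = 4 stock rods.
A packing using 5 stock rods:
  stock rod 1: 65 + 15 = 80
  stock rod 2: 60 + 20 = 80
  stock rod 3: 50 + 25 = 75
  stock rod 4: 50 + 25 = 75
  stock rod 5: 10 = 10
No arrangement into 4 stock rods stays within capacity, so 5 is optimal.

5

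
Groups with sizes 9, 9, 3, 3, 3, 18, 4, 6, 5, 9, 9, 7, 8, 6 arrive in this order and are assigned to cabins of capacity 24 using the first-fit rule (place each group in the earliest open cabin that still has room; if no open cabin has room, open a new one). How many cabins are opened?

  9 → cabin 1 (new)  [load 9/24]
  9 → cabin 1  [load 18/24]
  3 → cabin 1  [load 21/24]
  3 → cabin 1  [load 24/24]
  3 → cabin 2 (new)  [load 3/24]
  18 → cabin 2  [load 21/24]
  4 → cabin 3 (new)  [load 4/24]
  6 → cabin 3  [load 10/24]
  5 → cabin 3  [load 15/24]
  9 → cabin 3  [load 24/24]
  9 → cabin 4 (new)  [load 9/24]
  7 → cabin 4  [load 16/24]
  8 → cabin 4  [load 24/24]
  6 → cabin 5 (new)  [load 6/24]
5 cabins opened.

5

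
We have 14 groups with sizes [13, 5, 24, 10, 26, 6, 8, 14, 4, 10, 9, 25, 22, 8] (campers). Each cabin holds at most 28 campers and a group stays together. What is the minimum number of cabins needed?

7

Total = 26 + 25 + 24 + 22 + 14 + 13 + 10 + 10 + 9 + 8 + 8 + 6 + 5 + 4 = 184 campers.
Lower bound: ⌈184/28⌉ = 7 cabins.
A packing using 7 cabins:
  cabin 1: 26 = 26
  cabin 2: 25 = 25
  cabin 3: 24 + 4 = 28
  cabin 4: 22 + 6 = 28
  cabin 5: 14 + 13 = 27
  cabin 6: 10 + 10 + 8 = 28
  cabin 7: 9 + 8 + 5 = 22
This matches the lower bound, so 7 is optimal.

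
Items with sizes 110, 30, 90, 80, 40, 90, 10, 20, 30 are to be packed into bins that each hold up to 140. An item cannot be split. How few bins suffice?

4

Total = 110 + 90 + 90 + 80 + 40 + 30 + 30 + 20 + 10 = 500.
Lower bound: ⌈500/140⌉ = 4 bins.
A packing using 4 bins:
  bin 1: 110 + 30 = 140
  bin 2: 90 + 40 + 10 = 140
  bin 3: 90 + 30 + 20 = 140
  bin 4: 80 = 80
This matches the lower bound, so 4 is optimal.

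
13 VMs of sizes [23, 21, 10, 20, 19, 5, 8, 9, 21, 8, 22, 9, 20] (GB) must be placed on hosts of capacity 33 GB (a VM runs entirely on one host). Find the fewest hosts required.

7

Total = 23 + 22 + 21 + 21 + 20 + 20 + 19 + 10 + 9 + 9 + 8 + 8 + 5 = 195 GB.
Lower bound: ⌈195/33⌉ = 6 hosts.
Also, 7 VMs each exceed 33/2 GB, and no two of those can share a host, so at least 7 hosts are needed.
A packing using 7 hosts:
  host 1: 23 + 10 = 33
  host 2: 22 + 9 = 31
  host 3: 21 + 9 = 30
  host 4: 21 + 8 = 29
  host 5: 20 + 8 + 5 = 33
  host 6: 20 = 20
  host 7: 19 = 19
This matches the lower bound, so 7 is optimal.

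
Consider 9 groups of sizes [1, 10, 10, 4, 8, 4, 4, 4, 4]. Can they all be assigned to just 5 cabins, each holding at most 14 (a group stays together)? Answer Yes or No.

A valid assignment using 4 cabins:
  cabin 1: 10 + 4 = 14
  cabin 2: 10 + 4 = 14
  cabin 3: 8 + 4 + 1 = 13
  cabin 4: 4 + 4 = 8
That uses only 4 ≤ 5, so 5 cabins are enough.

Yes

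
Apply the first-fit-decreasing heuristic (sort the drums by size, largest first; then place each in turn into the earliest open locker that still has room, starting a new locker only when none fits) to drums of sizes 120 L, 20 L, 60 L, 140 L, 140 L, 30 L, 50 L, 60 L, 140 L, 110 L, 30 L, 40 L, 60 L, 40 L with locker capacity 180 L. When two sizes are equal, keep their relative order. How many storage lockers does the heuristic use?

6

Sorted descending: 140, 140, 140, 120, 110, 60, 60, 60, 50, 40, 40, 30, 30, 20.
  140 → locker 1 (new)  [load 140/180]
  140 → locker 2 (new)  [load 140/180]
  140 → locker 3 (new)  [load 140/180]
  120 → locker 4 (new)  [load 120/180]
  110 → locker 5 (new)  [load 110/180]
  60 → locker 4  [load 180/180]
  60 → locker 5  [load 170/180]
  60 → locker 6 (new)  [load 60/180]
  50 → locker 6  [load 110/180]
  40 → locker 1  [load 180/180]
  40 → locker 2  [load 180/180]
  30 → locker 3  [load 170/180]
  30 → locker 6  [load 140/180]
  20 → locker 6  [load 160/180]
6 storage lockers opened.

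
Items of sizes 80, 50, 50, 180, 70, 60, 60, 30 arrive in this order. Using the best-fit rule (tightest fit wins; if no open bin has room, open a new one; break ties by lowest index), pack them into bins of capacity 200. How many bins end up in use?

4

  80 → bin 1 (new)  [load 80/200]
  50 → bin 1  [load 130/200]
  50 → bin 1  [load 180/200]
  180 → bin 2 (new)  [load 180/200]
  70 → bin 3 (new)  [load 70/200]
  60 → bin 3  [load 130/200]
  60 → bin 3  [load 190/200]
  30 → bin 4 (new)  [load 30/200]
4 bins opened.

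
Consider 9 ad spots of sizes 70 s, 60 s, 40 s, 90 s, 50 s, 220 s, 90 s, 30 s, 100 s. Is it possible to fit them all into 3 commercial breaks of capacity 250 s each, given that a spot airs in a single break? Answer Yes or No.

A valid assignment using 3 commercial breaks:
  break 1: 220 + 30 = 250
  break 2: 100 + 90 + 60 = 250
  break 3: 90 + 70 + 50 + 40 = 250
Every load is within 250 s, so 3 commercial breaks suffice.

Yes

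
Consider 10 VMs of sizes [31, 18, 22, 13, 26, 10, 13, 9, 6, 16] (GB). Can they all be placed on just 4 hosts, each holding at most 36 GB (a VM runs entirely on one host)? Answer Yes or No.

Total = 164 GB; ⌈164/36⌉ = 5.
At least 5 hosts are required, but only 4 are allowed.

No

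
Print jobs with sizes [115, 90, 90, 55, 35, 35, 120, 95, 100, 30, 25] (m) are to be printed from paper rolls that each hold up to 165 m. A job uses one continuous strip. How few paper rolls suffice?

6

Total = 120 + 115 + 100 + 95 + 90 + 90 + 55 + 35 + 35 + 30 + 25 = 790 m.
Lower bound: ⌈790/165⌉ = 5 paper rolls.
Also, 6 print jobs each exceed 165/2 m, and no two of those can share a roll, so at least 6 paper rolls are needed.
A packing using 6 paper rolls:
  roll 1: 120 + 35 = 155
  roll 2: 115 + 35 = 150
  roll 3: 100 + 55 = 155
  roll 4: 95 + 30 + 25 = 150
  roll 5: 90 = 90
  roll 6: 90 = 90
This matches the lower bound, so 6 is optimal.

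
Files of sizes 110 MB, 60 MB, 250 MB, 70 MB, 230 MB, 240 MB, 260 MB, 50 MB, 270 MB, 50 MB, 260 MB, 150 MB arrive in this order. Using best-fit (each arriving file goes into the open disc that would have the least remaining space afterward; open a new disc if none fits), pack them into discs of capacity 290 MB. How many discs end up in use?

  110 → disc 1 (new)  [load 110/290]
  60 → disc 1  [load 170/290]
  250 → disc 2 (new)  [load 250/290]
  70 → disc 1  [load 240/290]
  230 → disc 3 (new)  [load 230/290]
  240 → disc 4 (new)  [load 240/290]
  260 → disc 5 (new)  [load 260/290]
  50 → disc 1  [load 290/290]
  270 → disc 6 (new)  [load 270/290]
  50 → disc 4  [load 290/290]
  260 → disc 7 (new)  [load 260/290]
  150 → disc 8 (new)  [load 150/290]
8 discs opened.

8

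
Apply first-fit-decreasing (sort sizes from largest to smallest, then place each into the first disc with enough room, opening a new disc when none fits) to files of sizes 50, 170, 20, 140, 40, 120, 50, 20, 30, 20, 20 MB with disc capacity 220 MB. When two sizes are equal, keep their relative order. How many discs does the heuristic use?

4

Sorted descending: 170, 140, 120, 50, 50, 40, 30, 20, 20, 20, 20.
  170 → disc 1 (new)  [load 170/220]
  140 → disc 2 (new)  [load 140/220]
  120 → disc 3 (new)  [load 120/220]
  50 → disc 1  [load 220/220]
  50 → disc 2  [load 190/220]
  40 → disc 3  [load 160/220]
  30 → disc 2  [load 220/220]
  20 → disc 3  [load 180/220]
  20 → disc 3  [load 200/220]
  20 → disc 3  [load 220/220]
  20 → disc 4 (new)  [load 20/220]
4 discs opened.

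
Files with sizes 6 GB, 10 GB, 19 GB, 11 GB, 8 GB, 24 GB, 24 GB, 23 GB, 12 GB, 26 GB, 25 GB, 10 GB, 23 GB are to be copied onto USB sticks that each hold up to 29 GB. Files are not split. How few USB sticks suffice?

Total = 26 + 25 + 24 + 24 + 23 + 23 + 19 + 12 + 11 + 10 + 10 + 8 + 6 = 221 GB.
Lower bound: ⌈221/29⌉ = 8 USB sticks.
A packing using 9 USB sticks:
  USB stick 1: 26 = 26
  USB stick 2: 25 = 25
  USB stick 3: 24 = 24
  USB stick 4: 24 = 24
  USB stick 5: 23 + 6 = 29
  USB stick 6: 23 = 23
  USB stick 7: 19 + 10 = 29
  USB stick 8: 12 + 11 = 23
  USB stick 9: 10 + 8 = 18
No arrangement into 8 USB sticks stays within capacity, so 9 is optimal.

9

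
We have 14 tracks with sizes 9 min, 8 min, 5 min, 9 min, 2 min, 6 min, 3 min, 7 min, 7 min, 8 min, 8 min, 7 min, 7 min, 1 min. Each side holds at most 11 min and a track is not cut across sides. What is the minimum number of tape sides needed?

Total = 9 + 9 + 8 + 8 + 8 + 7 + 7 + 7 + 7 + 6 + 5 + 3 + 2 + 1 = 87 min.
Lower bound: ⌈87/11⌉ = 8 tape sides.
Also, 10 tracks each exceed 11/2 min, and no two of those can share a side, so at least 10 tape sides are needed.
A packing using 10 tape sides:
  side 1: 9 + 2 = 11
  side 2: 9 + 1 = 10
  side 3: 8 + 3 = 11
  side 4: 8 = 8
  side 5: 8 = 8
  side 6: 7 = 7
  side 7: 7 = 7
  side 8: 7 = 7
  side 9: 7 = 7
  side 10: 6 + 5 = 11
This matches the lower bound, so 10 is optimal.

10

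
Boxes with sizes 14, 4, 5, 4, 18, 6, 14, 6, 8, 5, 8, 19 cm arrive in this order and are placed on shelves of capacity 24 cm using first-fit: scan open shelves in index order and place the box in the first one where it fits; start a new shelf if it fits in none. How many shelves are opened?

  14 → shelf 1 (new)  [load 14/24]
  4 → shelf 1  [load 18/24]
  5 → shelf 1  [load 23/24]
  4 → shelf 2 (new)  [load 4/24]
  18 → shelf 2  [load 22/24]
  6 → shelf 3 (new)  [load 6/24]
  14 → shelf 3  [load 20/24]
  6 → shelf 4 (new)  [load 6/24]
  8 → shelf 4  [load 14/24]
  5 → shelf 4  [load 19/24]
  8 → shelf 5 (new)  [load 8/24]
  19 → shelf 6 (new)  [load 19/24]
6 shelves opened.

6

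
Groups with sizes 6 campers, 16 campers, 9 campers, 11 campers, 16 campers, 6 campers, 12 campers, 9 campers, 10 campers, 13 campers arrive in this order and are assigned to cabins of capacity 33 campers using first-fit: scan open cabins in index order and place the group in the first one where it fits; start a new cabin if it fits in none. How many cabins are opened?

4

  6 → cabin 1 (new)  [load 6/33]
  16 → cabin 1  [load 22/33]
  9 → cabin 1  [load 31/33]
  11 → cabin 2 (new)  [load 11/33]
  16 → cabin 2  [load 27/33]
  6 → cabin 2  [load 33/33]
  12 → cabin 3 (new)  [load 12/33]
  9 → cabin 3  [load 21/33]
  10 → cabin 3  [load 31/33]
  13 → cabin 4 (new)  [load 13/33]
4 cabins opened.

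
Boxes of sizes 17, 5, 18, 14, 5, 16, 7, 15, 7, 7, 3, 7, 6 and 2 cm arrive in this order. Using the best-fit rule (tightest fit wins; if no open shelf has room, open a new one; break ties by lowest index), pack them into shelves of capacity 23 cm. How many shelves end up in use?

  17 → shelf 1 (new)  [load 17/23]
  5 → shelf 1  [load 22/23]
  18 → shelf 2 (new)  [load 18/23]
  14 → shelf 3 (new)  [load 14/23]
  5 → shelf 2  [load 23/23]
  16 → shelf 4 (new)  [load 16/23]
  7 → shelf 4  [load 23/23]
  15 → shelf 5 (new)  [load 15/23]
  7 → shelf 5  [load 22/23]
  7 → shelf 3  [load 21/23]
  3 → shelf 6 (new)  [load 3/23]
  7 → shelf 6  [load 10/23]
  6 → shelf 6  [load 16/23]
  2 → shelf 3  [load 23/23]
6 shelves opened.

6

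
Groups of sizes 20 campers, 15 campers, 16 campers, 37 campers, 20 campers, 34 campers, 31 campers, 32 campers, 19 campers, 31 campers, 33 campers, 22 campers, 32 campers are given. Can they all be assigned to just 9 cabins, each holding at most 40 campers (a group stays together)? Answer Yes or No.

Total = 342 campers; ⌈342/40⌉ = 9.
The bound of 9 does not rule out 9, but exhaustive search shows no assignment into 9 cabins of capacity 40 campers exists — the minimum is 10.

No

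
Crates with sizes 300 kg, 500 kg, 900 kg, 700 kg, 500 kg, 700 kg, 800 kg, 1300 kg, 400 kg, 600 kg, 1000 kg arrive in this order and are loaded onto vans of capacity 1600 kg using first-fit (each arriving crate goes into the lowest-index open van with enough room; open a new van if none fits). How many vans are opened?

6

  300 → van 1 (new)  [load 300/1600]
  500 → van 1  [load 800/1600]
  900 → van 2 (new)  [load 900/1600]
  700 → van 1  [load 1500/1600]
  500 → van 2  [load 1400/1600]
  700 → van 3 (new)  [load 700/1600]
  800 → van 3  [load 1500/1600]
  1300 → van 4 (new)  [load 1300/1600]
  400 → van 5 (new)  [load 400/1600]
  600 → van 5  [load 1000/1600]
  1000 → van 6 (new)  [load 1000/1600]
6 vans opened.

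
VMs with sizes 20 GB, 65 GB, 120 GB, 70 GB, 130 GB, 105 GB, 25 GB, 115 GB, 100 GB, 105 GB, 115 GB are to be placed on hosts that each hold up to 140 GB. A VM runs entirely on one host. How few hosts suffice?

8

Total = 130 + 120 + 115 + 115 + 105 + 105 + 100 + 70 + 65 + 25 + 20 = 970 GB.
Lower bound: ⌈970/140⌉ = 7 hosts.
A packing using 8 hosts:
  host 1: 130 = 130
  host 2: 120 + 20 = 140
  host 3: 115 + 25 = 140
  host 4: 115 = 115
  host 5: 105 = 105
  host 6: 105 = 105
  host 7: 100 = 100
  host 8: 70 + 65 = 135
No arrangement into 7 hosts stays within capacity, so 8 is optimal.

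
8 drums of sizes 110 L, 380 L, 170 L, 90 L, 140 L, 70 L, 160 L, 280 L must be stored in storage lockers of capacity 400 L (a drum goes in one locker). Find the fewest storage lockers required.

Total = 380 + 280 + 170 + 160 + 140 + 110 + 90 + 70 = 1400 L.
Lower bound: ⌈1400/400⌉ = 4 storage lockers.
A packing using 4 storage lockers:
  locker 1: 380 = 380
  locker 2: 280 + 110 = 390
  locker 3: 170 + 160 + 70 = 400
  locker 4: 140 + 90 = 230
This matches the lower bound, so 4 is optimal.

4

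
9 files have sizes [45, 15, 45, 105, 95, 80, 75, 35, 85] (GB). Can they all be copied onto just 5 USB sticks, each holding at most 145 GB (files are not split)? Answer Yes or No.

A valid assignment using 5 USB sticks:
  USB stick 1: 105 + 35 = 140
  USB stick 2: 95 + 45 = 140
  USB stick 3: 85 + 45 + 15 = 145
  USB stick 4: 80 = 80
  USB stick 5: 75 = 75
Every load is within 145 GB, so 5 USB sticks suffice.

Yes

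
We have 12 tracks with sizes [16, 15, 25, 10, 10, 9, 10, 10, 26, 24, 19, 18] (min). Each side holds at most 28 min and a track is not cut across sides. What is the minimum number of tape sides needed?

8

Total = 26 + 25 + 24 + 19 + 18 + 16 + 15 + 10 + 10 + 10 + 10 + 9 = 192 min.
Lower bound: ⌈192/28⌉ = 7 tape sides.
A packing using 8 tape sides:
  side 1: 26 = 26
  side 2: 25 = 25
  side 3: 24 = 24
  side 4: 19 + 9 = 28
  side 5: 18 + 10 = 28
  side 6: 16 + 10 = 26
  side 7: 15 + 10 = 25
  side 8: 10 = 10
No arrangement into 7 tape sides stays within capacity, so 8 is optimal.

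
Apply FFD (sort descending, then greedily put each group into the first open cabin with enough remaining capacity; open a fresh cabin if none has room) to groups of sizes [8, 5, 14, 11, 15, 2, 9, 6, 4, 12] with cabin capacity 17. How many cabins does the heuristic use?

Sorted descending: 15, 14, 12, 11, 9, 8, 6, 5, 4, 2.
  15 → cabin 1 (new)  [load 15/17]
  14 → cabin 2 (new)  [load 14/17]
  12 → cabin 3 (new)  [load 12/17]
  11 → cabin 4 (new)  [load 11/17]
  9 → cabin 5 (new)  [load 9/17]
  8 → cabin 5  [load 17/17]
  6 → cabin 4  [load 17/17]
  5 → cabin 3  [load 17/17]
  4 → cabin 6 (new)  [load 4/17]
  2 → cabin 1  [load 17/17]
6 cabins opened.

6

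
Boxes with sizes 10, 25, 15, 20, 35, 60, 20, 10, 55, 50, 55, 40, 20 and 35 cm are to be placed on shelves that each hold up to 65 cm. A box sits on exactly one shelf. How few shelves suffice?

8

Total = 60 + 55 + 55 + 50 + 40 + 35 + 35 + 25 + 20 + 20 + 20 + 15 + 10 + 10 = 450 cm.
Lower bound: ⌈450/65⌉ = 7 shelves.
A packing using 8 shelves:
  shelf 1: 60 = 60
  shelf 2: 55 + 10 = 65
  shelf 3: 55 + 10 = 65
  shelf 4: 50 + 15 = 65
  shelf 5: 40 + 25 = 65
  shelf 6: 35 + 20 = 55
  shelf 7: 35 + 20 = 55
  shelf 8: 20 = 20
No arrangement into 7 shelves stays within capacity, so 8 is optimal.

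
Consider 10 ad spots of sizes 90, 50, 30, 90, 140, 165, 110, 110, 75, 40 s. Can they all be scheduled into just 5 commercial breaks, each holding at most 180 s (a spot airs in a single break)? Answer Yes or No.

Total = 900 s; ⌈900/180⌉ = 5.
The bound of 5 does not rule out 5, but exhaustive search shows no assignment into 5 commercial breaks of capacity 180 s exists — the minimum is 6.

No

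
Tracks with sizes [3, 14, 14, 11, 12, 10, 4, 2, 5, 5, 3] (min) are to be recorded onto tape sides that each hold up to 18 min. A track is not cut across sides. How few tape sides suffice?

5

Total = 14 + 14 + 12 + 11 + 10 + 5 + 5 + 4 + 3 + 3 + 2 = 83 min.
Lower bound: ⌈83/18⌉ = 5 tape sides.
A packing using 5 tape sides:
  side 1: 14 + 4 = 18
  side 2: 14 + 3 = 17
  side 3: 12 + 5 = 17
  side 4: 11 + 5 + 2 = 18
  side 5: 10 + 3 = 13
This matches the lower bound, so 5 is optimal.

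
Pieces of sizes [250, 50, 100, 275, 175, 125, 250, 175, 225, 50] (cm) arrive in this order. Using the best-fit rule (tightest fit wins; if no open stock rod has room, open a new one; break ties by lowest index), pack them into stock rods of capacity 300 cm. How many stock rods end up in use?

6

  250 → stock rod 1 (new)  [load 250/300]
  50 → stock rod 1  [load 300/300]
  100 → stock rod 2 (new)  [load 100/300]
  275 → stock rod 3 (new)  [load 275/300]
  175 → stock rod 2  [load 275/300]
  125 → stock rod 4 (new)  [load 125/300]
  250 → stock rod 5 (new)  [load 250/300]
  175 → stock rod 4  [load 300/300]
  225 → stock rod 6 (new)  [load 225/300]
  50 → stock rod 5  [load 300/300]
6 stock rods opened.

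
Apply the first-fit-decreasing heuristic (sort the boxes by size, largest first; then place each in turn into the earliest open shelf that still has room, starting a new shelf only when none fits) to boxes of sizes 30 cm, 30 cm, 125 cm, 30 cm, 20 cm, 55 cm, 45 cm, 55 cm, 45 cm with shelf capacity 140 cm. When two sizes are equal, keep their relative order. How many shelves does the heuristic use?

Sorted descending: 125, 55, 55, 45, 45, 30, 30, 30, 20.
  125 → shelf 1 (new)  [load 125/140]
  55 → shelf 2 (new)  [load 55/140]
  55 → shelf 2  [load 110/140]
  45 → shelf 3 (new)  [load 45/140]
  45 → shelf 3  [load 90/140]
  30 → shelf 2  [load 140/140]
  30 → shelf 3  [load 120/140]
  30 → shelf 4 (new)  [load 30/140]
  20 → shelf 3  [load 140/140]
4 shelves opened.

4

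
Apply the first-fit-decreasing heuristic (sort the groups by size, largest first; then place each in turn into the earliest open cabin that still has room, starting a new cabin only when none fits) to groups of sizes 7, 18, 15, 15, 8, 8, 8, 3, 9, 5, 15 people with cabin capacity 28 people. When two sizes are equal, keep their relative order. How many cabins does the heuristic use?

Sorted descending: 18, 15, 15, 15, 9, 8, 8, 8, 7, 5, 3.
  18 → cabin 1 (new)  [load 18/28]
  15 → cabin 2 (new)  [load 15/28]
  15 → cabin 3 (new)  [load 15/28]
  15 → cabin 4 (new)  [load 15/28]
  9 → cabin 1  [load 27/28]
  8 → cabin 2  [load 23/28]
  8 → cabin 3  [load 23/28]
  8 → cabin 4  [load 23/28]
  7 → cabin 5 (new)  [load 7/28]
  5 → cabin 2  [load 28/28]
  3 → cabin 3  [load 26/28]
5 cabins opened.

5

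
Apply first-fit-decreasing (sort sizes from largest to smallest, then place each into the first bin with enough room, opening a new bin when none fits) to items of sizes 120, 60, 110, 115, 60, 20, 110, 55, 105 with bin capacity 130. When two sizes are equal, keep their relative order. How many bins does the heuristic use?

Sorted descending: 120, 115, 110, 110, 105, 60, 60, 55, 20.
  120 → bin 1 (new)  [load 120/130]
  115 → bin 2 (new)  [load 115/130]
  110 → bin 3 (new)  [load 110/130]
  110 → bin 4 (new)  [load 110/130]
  105 → bin 5 (new)  [load 105/130]
  60 → bin 6 (new)  [load 60/130]
  60 → bin 6  [load 120/130]
  55 → bin 7 (new)  [load 55/130]
  20 → bin 3  [load 130/130]
7 bins opened.

7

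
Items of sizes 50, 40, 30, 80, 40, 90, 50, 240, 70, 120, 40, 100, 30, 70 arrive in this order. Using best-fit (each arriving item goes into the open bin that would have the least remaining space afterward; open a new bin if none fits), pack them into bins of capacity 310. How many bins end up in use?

  50 → bin 1 (new)  [load 50/310]
  40 → bin 1  [load 90/310]
  30 → bin 1  [load 120/310]
  80 → bin 1  [load 200/310]
  40 → bin 1  [load 240/310]
  90 → bin 2 (new)  [load 90/310]
  50 → bin 1  [load 290/310]
  240 → bin 3 (new)  [load 240/310]
  70 → bin 3  [load 310/310]
  120 → bin 2  [load 210/310]
  40 → bin 2  [load 250/310]
  100 → bin 4 (new)  [load 100/310]
  30 → bin 2  [load 280/310]
  70 → bin 4  [load 170/310]
4 bins opened.

4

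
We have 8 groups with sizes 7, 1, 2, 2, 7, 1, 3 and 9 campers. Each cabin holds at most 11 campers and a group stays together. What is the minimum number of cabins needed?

3

Total = 9 + 7 + 7 + 3 + 2 + 2 + 1 + 1 = 32 campers.
Lower bound: ⌈32/11⌉ = 3 cabins.
A packing using 3 cabins:
  cabin 1: 9 + 2 = 11
  cabin 2: 7 + 3 + 1 = 11
  cabin 3: 7 + 2 + 1 = 10
This matches the lower bound, so 3 is optimal.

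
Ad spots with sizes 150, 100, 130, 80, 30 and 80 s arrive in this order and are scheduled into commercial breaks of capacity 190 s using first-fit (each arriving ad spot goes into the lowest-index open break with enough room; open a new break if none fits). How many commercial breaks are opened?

4

  150 → break 1 (new)  [load 150/190]
  100 → break 2 (new)  [load 100/190]
  130 → break 3 (new)  [load 130/190]
  80 → break 2  [load 180/190]
  30 → break 1  [load 180/190]
  80 → break 4 (new)  [load 80/190]
4 commercial breaks opened.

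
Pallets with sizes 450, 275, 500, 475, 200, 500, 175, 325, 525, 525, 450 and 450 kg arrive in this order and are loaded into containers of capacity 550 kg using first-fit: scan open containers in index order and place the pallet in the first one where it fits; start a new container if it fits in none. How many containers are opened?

10

  450 → container 1 (new)  [load 450/550]
  275 → container 2 (new)  [load 275/550]
  500 → container 3 (new)  [load 500/550]
  475 → container 4 (new)  [load 475/550]
  200 → container 2  [load 475/550]
  500 → container 5 (new)  [load 500/550]
  175 → container 6 (new)  [load 175/550]
  325 → container 6  [load 500/550]
  525 → container 7 (new)  [load 525/550]
  525 → container 8 (new)  [load 525/550]
  450 → container 9 (new)  [load 450/550]
  450 → container 10 (new)  [load 450/550]
10 containers opened.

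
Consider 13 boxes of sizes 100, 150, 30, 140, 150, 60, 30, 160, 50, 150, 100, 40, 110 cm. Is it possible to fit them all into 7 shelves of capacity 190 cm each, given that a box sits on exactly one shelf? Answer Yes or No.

Total = 1270 cm; ⌈1270/190⌉ = 7.
8 boxes each exceed half the capacity and cannot share a shelf, forcing at least 8 shelves.
At least 8 shelves are required, but only 7 are allowed.

No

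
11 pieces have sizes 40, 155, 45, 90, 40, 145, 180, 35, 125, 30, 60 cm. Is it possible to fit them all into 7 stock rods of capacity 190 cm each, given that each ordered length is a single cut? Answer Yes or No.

A valid assignment using 6 stock rods:
  stock rod 1: 180 = 180
  stock rod 2: 155 + 35 = 190
  stock rod 3: 145 + 45 = 190
  stock rod 4: 125 + 60 = 185
  stock rod 5: 90 + 40 + 40 = 170
  stock rod 6: 30 = 30
That uses only 6 ≤ 7, so 7 stock rods are enough.

Yes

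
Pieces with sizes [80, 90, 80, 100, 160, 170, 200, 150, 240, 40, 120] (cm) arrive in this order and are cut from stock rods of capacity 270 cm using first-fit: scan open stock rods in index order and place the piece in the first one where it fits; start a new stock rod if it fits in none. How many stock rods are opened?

6

  80 → stock rod 1 (new)  [load 80/270]
  90 → stock rod 1  [load 170/270]
  80 → stock rod 1  [load 250/270]
  100 → stock rod 2 (new)  [load 100/270]
  160 → stock rod 2  [load 260/270]
  170 → stock rod 3 (new)  [load 170/270]
  200 → stock rod 4 (new)  [load 200/270]
  150 → stock rod 5 (new)  [load 150/270]
  240 → stock rod 6 (new)  [load 240/270]
  40 → stock rod 3  [load 210/270]
  120 → stock rod 5  [load 270/270]
6 stock rods opened.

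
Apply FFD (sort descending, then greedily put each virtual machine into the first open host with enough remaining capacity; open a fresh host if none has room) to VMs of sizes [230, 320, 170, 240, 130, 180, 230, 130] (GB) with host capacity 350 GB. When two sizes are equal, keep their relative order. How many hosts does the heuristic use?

6

Sorted descending: 320, 240, 230, 230, 180, 170, 130, 130.
  320 → host 1 (new)  [load 320/350]
  240 → host 2 (new)  [load 240/350]
  230 → host 3 (new)  [load 230/350]
  230 → host 4 (new)  [load 230/350]
  180 → host 5 (new)  [load 180/350]
  170 → host 5  [load 350/350]
  130 → host 6 (new)  [load 130/350]
  130 → host 6  [load 260/350]
6 hosts opened.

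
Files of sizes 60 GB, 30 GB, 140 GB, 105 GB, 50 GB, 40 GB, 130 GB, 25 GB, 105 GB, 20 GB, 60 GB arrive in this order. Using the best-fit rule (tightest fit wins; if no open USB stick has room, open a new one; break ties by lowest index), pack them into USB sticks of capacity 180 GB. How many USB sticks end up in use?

5

  60 → USB stick 1 (new)  [load 60/180]
  30 → USB stick 1  [load 90/180]
  140 → USB stick 2 (new)  [load 140/180]
  105 → USB stick 3 (new)  [load 105/180]
  50 → USB stick 3  [load 155/180]
  40 → USB stick 2  [load 180/180]
  130 → USB stick 4 (new)  [load 130/180]
  25 → USB stick 3  [load 180/180]
  105 → USB stick 5 (new)  [load 105/180]
  20 → USB stick 4  [load 150/180]
  60 → USB stick 5  [load 165/180]
5 USB sticks opened.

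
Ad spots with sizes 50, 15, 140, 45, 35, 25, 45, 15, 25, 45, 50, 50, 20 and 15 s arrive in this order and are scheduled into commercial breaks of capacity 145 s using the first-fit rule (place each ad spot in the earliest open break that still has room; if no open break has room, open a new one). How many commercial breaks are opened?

  50 → break 1 (new)  [load 50/145]
  15 → break 1  [load 65/145]
  140 → break 2 (new)  [load 140/145]
  45 → break 1  [load 110/145]
  35 → break 1  [load 145/145]
  25 → break 3 (new)  [load 25/145]
  45 → break 3  [load 70/145]
  15 → break 3  [load 85/145]
  25 → break 3  [load 110/145]
  45 → break 4 (new)  [load 45/145]
  50 → break 4  [load 95/145]
  50 → break 4  [load 145/145]
  20 → break 3  [load 130/145]
  15 → break 3  [load 145/145]
4 commercial breaks opened.

4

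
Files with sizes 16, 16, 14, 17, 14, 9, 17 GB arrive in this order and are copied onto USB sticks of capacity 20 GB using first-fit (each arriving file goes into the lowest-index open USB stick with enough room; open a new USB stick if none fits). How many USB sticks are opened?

7

  16 → USB stick 1 (new)  [load 16/20]
  16 → USB stick 2 (new)  [load 16/20]
  14 → USB stick 3 (new)  [load 14/20]
  17 → USB stick 4 (new)  [load 17/20]
  14 → USB stick 5 (new)  [load 14/20]
  9 → USB stick 6 (new)  [load 9/20]
  17 → USB stick 7 (new)  [load 17/20]
7 USB sticks opened.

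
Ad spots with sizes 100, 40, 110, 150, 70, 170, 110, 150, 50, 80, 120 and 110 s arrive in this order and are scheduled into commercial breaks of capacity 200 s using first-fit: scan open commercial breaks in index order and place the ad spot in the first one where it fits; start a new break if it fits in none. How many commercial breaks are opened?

8

  100 → break 1 (new)  [load 100/200]
  40 → break 1  [load 140/200]
  110 → break 2 (new)  [load 110/200]
  150 → break 3 (new)  [load 150/200]
  70 → break 2  [load 180/200]
  170 → break 4 (new)  [load 170/200]
  110 → break 5 (new)  [load 110/200]
  150 → break 6 (new)  [load 150/200]
  50 → break 1  [load 190/200]
  80 → break 5  [load 190/200]
  120 → break 7 (new)  [load 120/200]
  110 → break 8 (new)  [load 110/200]
8 commercial breaks opened.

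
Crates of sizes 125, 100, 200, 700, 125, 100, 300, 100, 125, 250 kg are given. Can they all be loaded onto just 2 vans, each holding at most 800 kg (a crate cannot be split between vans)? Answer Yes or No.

No

Total = 2125 kg; ⌈2125/800⌉ = 3.
At least 3 vans are required, but only 2 are allowed.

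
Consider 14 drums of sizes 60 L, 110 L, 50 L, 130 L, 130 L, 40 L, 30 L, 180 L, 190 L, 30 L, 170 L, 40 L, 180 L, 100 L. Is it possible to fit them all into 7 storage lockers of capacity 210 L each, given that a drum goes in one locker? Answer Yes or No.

No

Total = 1440 L; ⌈1440/210⌉ = 7.
The bound of 7 does not rule out 7, but exhaustive search shows no assignment into 7 storage lockers of capacity 210 L exists — the minimum is 8.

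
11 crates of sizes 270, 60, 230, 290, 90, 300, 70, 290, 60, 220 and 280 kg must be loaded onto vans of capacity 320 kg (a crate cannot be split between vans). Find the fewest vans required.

Total = 300 + 290 + 290 + 280 + 270 + 230 + 220 + 90 + 70 + 60 + 60 = 2160 kg.
Lower bound: ⌈2160/320⌉ = 7 vans.
A packing using 8 vans:
  van 1: 300 = 300
  van 2: 290 = 290
  van 3: 290 = 290
  van 4: 280 = 280
  van 5: 270 = 270
  van 6: 230 + 90 = 320
  van 7: 220 + 70 = 290
  van 8: 60 + 60 = 120
No arrangement into 7 vans stays within capacity, so 8 is optimal.

8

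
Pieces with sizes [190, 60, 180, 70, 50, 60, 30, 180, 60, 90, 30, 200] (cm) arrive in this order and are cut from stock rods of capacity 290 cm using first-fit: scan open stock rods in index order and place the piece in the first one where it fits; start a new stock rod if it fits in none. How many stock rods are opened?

  190 → stock rod 1 (new)  [load 190/290]
  60 → stock rod 1  [load 250/290]
  180 → stock rod 2 (new)  [load 180/290]
  70 → stock rod 2  [load 250/290]
  50 → stock rod 3 (new)  [load 50/290]
  60 → stock rod 3  [load 110/290]
  30 → stock rod 1  [load 280/290]
  180 → stock rod 3  [load 290/290]
  60 → stock rod 4 (new)  [load 60/290]
  90 → stock rod 4  [load 150/290]
  30 → stock rod 2  [load 280/290]
  200 → stock rod 5 (new)  [load 200/290]
5 stock rods opened.

5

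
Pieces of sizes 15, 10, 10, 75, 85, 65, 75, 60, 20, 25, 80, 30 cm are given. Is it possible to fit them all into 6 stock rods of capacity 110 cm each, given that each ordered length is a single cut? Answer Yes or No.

A valid assignment using 6 stock rods:
  stock rod 1: 85 + 25 = 110
  stock rod 2: 80 + 30 = 110
  stock rod 3: 75 + 20 + 15 = 110
  stock rod 4: 75 + 10 + 10 = 95
  stock rod 5: 65 = 65
  stock rod 6: 60 = 60
Every load is within 110 cm, so 6 stock rods suffice.

Yes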